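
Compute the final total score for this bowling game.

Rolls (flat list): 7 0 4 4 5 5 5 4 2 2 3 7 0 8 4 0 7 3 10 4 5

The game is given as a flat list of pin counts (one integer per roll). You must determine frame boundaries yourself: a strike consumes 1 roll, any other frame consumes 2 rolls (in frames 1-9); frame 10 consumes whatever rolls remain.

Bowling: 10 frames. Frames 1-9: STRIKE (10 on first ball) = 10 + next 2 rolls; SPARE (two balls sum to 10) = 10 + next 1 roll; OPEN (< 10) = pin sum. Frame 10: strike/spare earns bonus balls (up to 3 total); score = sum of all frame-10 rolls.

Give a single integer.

Frame 1: OPEN (7+0=7). Cumulative: 7
Frame 2: OPEN (4+4=8). Cumulative: 15
Frame 3: SPARE (5+5=10). 10 + next roll (5) = 15. Cumulative: 30
Frame 4: OPEN (5+4=9). Cumulative: 39
Frame 5: OPEN (2+2=4). Cumulative: 43
Frame 6: SPARE (3+7=10). 10 + next roll (0) = 10. Cumulative: 53
Frame 7: OPEN (0+8=8). Cumulative: 61
Frame 8: OPEN (4+0=4). Cumulative: 65
Frame 9: SPARE (7+3=10). 10 + next roll (10) = 20. Cumulative: 85
Frame 10: STRIKE. Sum of all frame-10 rolls (10+4+5) = 19. Cumulative: 104

Answer: 104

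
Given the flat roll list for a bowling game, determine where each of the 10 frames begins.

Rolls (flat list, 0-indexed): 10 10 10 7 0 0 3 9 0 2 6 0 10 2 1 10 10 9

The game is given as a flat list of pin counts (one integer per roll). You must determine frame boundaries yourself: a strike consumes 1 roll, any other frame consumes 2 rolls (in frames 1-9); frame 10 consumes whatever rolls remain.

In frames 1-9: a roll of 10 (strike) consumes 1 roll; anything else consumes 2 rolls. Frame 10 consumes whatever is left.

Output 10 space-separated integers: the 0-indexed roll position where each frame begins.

Answer: 0 1 2 3 5 7 9 11 13 15

Derivation:
Frame 1 starts at roll index 0: roll=10 (strike), consumes 1 roll
Frame 2 starts at roll index 1: roll=10 (strike), consumes 1 roll
Frame 3 starts at roll index 2: roll=10 (strike), consumes 1 roll
Frame 4 starts at roll index 3: rolls=7,0 (sum=7), consumes 2 rolls
Frame 5 starts at roll index 5: rolls=0,3 (sum=3), consumes 2 rolls
Frame 6 starts at roll index 7: rolls=9,0 (sum=9), consumes 2 rolls
Frame 7 starts at roll index 9: rolls=2,6 (sum=8), consumes 2 rolls
Frame 8 starts at roll index 11: rolls=0,10 (sum=10), consumes 2 rolls
Frame 9 starts at roll index 13: rolls=2,1 (sum=3), consumes 2 rolls
Frame 10 starts at roll index 15: 3 remaining rolls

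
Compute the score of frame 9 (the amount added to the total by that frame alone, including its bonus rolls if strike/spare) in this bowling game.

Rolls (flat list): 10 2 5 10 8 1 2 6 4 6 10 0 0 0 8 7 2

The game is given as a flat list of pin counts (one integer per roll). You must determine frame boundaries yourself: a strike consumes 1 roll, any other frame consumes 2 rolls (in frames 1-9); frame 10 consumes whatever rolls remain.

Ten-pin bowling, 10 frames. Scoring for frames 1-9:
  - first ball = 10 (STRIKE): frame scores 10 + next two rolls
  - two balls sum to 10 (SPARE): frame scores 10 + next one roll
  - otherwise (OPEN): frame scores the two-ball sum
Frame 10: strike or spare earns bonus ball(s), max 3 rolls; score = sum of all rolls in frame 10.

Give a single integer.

Frame 1: STRIKE. 10 + next two rolls (2+5) = 17. Cumulative: 17
Frame 2: OPEN (2+5=7). Cumulative: 24
Frame 3: STRIKE. 10 + next two rolls (8+1) = 19. Cumulative: 43
Frame 4: OPEN (8+1=9). Cumulative: 52
Frame 5: OPEN (2+6=8). Cumulative: 60
Frame 6: SPARE (4+6=10). 10 + next roll (10) = 20. Cumulative: 80
Frame 7: STRIKE. 10 + next two rolls (0+0) = 10. Cumulative: 90
Frame 8: OPEN (0+0=0). Cumulative: 90
Frame 9: OPEN (0+8=8). Cumulative: 98
Frame 10: OPEN. Sum of all frame-10 rolls (7+2) = 9. Cumulative: 107

Answer: 8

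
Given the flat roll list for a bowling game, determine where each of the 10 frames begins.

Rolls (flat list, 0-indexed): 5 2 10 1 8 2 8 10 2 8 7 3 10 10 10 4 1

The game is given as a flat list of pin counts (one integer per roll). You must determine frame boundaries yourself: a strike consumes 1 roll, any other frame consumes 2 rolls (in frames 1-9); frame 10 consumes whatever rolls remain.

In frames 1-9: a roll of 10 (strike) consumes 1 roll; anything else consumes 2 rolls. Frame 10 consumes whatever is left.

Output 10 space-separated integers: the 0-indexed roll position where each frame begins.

Answer: 0 2 3 5 7 8 10 12 13 14

Derivation:
Frame 1 starts at roll index 0: rolls=5,2 (sum=7), consumes 2 rolls
Frame 2 starts at roll index 2: roll=10 (strike), consumes 1 roll
Frame 3 starts at roll index 3: rolls=1,8 (sum=9), consumes 2 rolls
Frame 4 starts at roll index 5: rolls=2,8 (sum=10), consumes 2 rolls
Frame 5 starts at roll index 7: roll=10 (strike), consumes 1 roll
Frame 6 starts at roll index 8: rolls=2,8 (sum=10), consumes 2 rolls
Frame 7 starts at roll index 10: rolls=7,3 (sum=10), consumes 2 rolls
Frame 8 starts at roll index 12: roll=10 (strike), consumes 1 roll
Frame 9 starts at roll index 13: roll=10 (strike), consumes 1 roll
Frame 10 starts at roll index 14: 3 remaining rolls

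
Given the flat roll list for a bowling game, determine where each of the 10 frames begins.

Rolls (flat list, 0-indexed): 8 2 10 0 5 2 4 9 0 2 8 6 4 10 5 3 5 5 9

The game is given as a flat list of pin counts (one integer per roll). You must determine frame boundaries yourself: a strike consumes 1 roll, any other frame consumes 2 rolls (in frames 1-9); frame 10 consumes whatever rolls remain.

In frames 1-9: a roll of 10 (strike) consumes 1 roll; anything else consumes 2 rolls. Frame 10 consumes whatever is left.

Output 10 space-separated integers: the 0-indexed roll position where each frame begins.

Frame 1 starts at roll index 0: rolls=8,2 (sum=10), consumes 2 rolls
Frame 2 starts at roll index 2: roll=10 (strike), consumes 1 roll
Frame 3 starts at roll index 3: rolls=0,5 (sum=5), consumes 2 rolls
Frame 4 starts at roll index 5: rolls=2,4 (sum=6), consumes 2 rolls
Frame 5 starts at roll index 7: rolls=9,0 (sum=9), consumes 2 rolls
Frame 6 starts at roll index 9: rolls=2,8 (sum=10), consumes 2 rolls
Frame 7 starts at roll index 11: rolls=6,4 (sum=10), consumes 2 rolls
Frame 8 starts at roll index 13: roll=10 (strike), consumes 1 roll
Frame 9 starts at roll index 14: rolls=5,3 (sum=8), consumes 2 rolls
Frame 10 starts at roll index 16: 3 remaining rolls

Answer: 0 2 3 5 7 9 11 13 14 16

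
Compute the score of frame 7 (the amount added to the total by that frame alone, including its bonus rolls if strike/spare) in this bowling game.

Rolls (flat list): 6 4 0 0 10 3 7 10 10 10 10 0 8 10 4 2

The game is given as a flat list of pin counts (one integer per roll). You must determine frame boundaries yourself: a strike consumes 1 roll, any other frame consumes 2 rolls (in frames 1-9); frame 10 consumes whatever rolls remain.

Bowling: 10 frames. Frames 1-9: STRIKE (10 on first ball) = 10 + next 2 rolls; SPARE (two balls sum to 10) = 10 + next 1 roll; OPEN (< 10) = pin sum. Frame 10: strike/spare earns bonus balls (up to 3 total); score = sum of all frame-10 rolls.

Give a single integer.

Answer: 20

Derivation:
Frame 1: SPARE (6+4=10). 10 + next roll (0) = 10. Cumulative: 10
Frame 2: OPEN (0+0=0). Cumulative: 10
Frame 3: STRIKE. 10 + next two rolls (3+7) = 20. Cumulative: 30
Frame 4: SPARE (3+7=10). 10 + next roll (10) = 20. Cumulative: 50
Frame 5: STRIKE. 10 + next two rolls (10+10) = 30. Cumulative: 80
Frame 6: STRIKE. 10 + next two rolls (10+10) = 30. Cumulative: 110
Frame 7: STRIKE. 10 + next two rolls (10+0) = 20. Cumulative: 130
Frame 8: STRIKE. 10 + next two rolls (0+8) = 18. Cumulative: 148
Frame 9: OPEN (0+8=8). Cumulative: 156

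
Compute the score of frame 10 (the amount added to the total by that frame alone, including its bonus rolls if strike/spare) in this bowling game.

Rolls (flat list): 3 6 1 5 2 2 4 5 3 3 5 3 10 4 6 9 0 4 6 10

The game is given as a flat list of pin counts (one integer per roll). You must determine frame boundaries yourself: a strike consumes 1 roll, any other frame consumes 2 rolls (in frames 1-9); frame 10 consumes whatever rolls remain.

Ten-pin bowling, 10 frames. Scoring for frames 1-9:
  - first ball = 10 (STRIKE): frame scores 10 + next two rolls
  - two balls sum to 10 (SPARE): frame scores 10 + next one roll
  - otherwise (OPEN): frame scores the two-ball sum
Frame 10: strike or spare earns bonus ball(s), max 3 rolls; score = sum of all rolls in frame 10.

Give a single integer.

Answer: 20

Derivation:
Frame 1: OPEN (3+6=9). Cumulative: 9
Frame 2: OPEN (1+5=6). Cumulative: 15
Frame 3: OPEN (2+2=4). Cumulative: 19
Frame 4: OPEN (4+5=9). Cumulative: 28
Frame 5: OPEN (3+3=6). Cumulative: 34
Frame 6: OPEN (5+3=8). Cumulative: 42
Frame 7: STRIKE. 10 + next two rolls (4+6) = 20. Cumulative: 62
Frame 8: SPARE (4+6=10). 10 + next roll (9) = 19. Cumulative: 81
Frame 9: OPEN (9+0=9). Cumulative: 90
Frame 10: SPARE. Sum of all frame-10 rolls (4+6+10) = 20. Cumulative: 110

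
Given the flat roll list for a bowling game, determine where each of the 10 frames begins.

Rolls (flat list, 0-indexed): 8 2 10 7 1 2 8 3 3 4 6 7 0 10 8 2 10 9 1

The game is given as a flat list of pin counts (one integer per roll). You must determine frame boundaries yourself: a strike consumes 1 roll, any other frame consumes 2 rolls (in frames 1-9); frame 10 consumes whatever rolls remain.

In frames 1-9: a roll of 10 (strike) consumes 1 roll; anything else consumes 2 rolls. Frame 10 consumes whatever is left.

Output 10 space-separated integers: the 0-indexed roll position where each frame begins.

Frame 1 starts at roll index 0: rolls=8,2 (sum=10), consumes 2 rolls
Frame 2 starts at roll index 2: roll=10 (strike), consumes 1 roll
Frame 3 starts at roll index 3: rolls=7,1 (sum=8), consumes 2 rolls
Frame 4 starts at roll index 5: rolls=2,8 (sum=10), consumes 2 rolls
Frame 5 starts at roll index 7: rolls=3,3 (sum=6), consumes 2 rolls
Frame 6 starts at roll index 9: rolls=4,6 (sum=10), consumes 2 rolls
Frame 7 starts at roll index 11: rolls=7,0 (sum=7), consumes 2 rolls
Frame 8 starts at roll index 13: roll=10 (strike), consumes 1 roll
Frame 9 starts at roll index 14: rolls=8,2 (sum=10), consumes 2 rolls
Frame 10 starts at roll index 16: 3 remaining rolls

Answer: 0 2 3 5 7 9 11 13 14 16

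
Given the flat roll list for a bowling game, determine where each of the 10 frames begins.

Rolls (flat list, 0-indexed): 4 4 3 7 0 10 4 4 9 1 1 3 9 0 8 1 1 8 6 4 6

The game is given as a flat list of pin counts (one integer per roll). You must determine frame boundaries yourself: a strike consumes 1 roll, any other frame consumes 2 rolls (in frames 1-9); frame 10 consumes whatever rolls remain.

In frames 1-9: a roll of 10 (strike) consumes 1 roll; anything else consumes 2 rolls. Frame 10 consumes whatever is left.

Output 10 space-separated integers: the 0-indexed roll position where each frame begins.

Answer: 0 2 4 6 8 10 12 14 16 18

Derivation:
Frame 1 starts at roll index 0: rolls=4,4 (sum=8), consumes 2 rolls
Frame 2 starts at roll index 2: rolls=3,7 (sum=10), consumes 2 rolls
Frame 3 starts at roll index 4: rolls=0,10 (sum=10), consumes 2 rolls
Frame 4 starts at roll index 6: rolls=4,4 (sum=8), consumes 2 rolls
Frame 5 starts at roll index 8: rolls=9,1 (sum=10), consumes 2 rolls
Frame 6 starts at roll index 10: rolls=1,3 (sum=4), consumes 2 rolls
Frame 7 starts at roll index 12: rolls=9,0 (sum=9), consumes 2 rolls
Frame 8 starts at roll index 14: rolls=8,1 (sum=9), consumes 2 rolls
Frame 9 starts at roll index 16: rolls=1,8 (sum=9), consumes 2 rolls
Frame 10 starts at roll index 18: 3 remaining rolls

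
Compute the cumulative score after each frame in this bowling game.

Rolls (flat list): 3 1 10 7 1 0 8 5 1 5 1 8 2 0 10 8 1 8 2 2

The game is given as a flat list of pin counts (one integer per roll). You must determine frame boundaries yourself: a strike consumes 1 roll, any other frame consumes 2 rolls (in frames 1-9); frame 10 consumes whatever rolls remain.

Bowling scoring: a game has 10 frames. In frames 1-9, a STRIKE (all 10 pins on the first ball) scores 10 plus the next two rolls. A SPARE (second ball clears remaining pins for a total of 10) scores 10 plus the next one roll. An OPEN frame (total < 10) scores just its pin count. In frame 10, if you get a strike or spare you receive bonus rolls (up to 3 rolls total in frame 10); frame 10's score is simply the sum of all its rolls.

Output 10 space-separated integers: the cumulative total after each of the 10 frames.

Frame 1: OPEN (3+1=4). Cumulative: 4
Frame 2: STRIKE. 10 + next two rolls (7+1) = 18. Cumulative: 22
Frame 3: OPEN (7+1=8). Cumulative: 30
Frame 4: OPEN (0+8=8). Cumulative: 38
Frame 5: OPEN (5+1=6). Cumulative: 44
Frame 6: OPEN (5+1=6). Cumulative: 50
Frame 7: SPARE (8+2=10). 10 + next roll (0) = 10. Cumulative: 60
Frame 8: SPARE (0+10=10). 10 + next roll (8) = 18. Cumulative: 78
Frame 9: OPEN (8+1=9). Cumulative: 87
Frame 10: SPARE. Sum of all frame-10 rolls (8+2+2) = 12. Cumulative: 99

Answer: 4 22 30 38 44 50 60 78 87 99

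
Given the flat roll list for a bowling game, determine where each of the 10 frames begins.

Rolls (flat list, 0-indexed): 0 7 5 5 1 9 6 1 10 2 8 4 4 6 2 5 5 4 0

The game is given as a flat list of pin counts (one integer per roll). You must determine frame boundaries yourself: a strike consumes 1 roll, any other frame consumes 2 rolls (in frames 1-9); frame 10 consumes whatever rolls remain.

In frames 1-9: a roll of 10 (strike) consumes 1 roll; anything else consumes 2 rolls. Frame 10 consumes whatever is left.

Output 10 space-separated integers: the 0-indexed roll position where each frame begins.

Frame 1 starts at roll index 0: rolls=0,7 (sum=7), consumes 2 rolls
Frame 2 starts at roll index 2: rolls=5,5 (sum=10), consumes 2 rolls
Frame 3 starts at roll index 4: rolls=1,9 (sum=10), consumes 2 rolls
Frame 4 starts at roll index 6: rolls=6,1 (sum=7), consumes 2 rolls
Frame 5 starts at roll index 8: roll=10 (strike), consumes 1 roll
Frame 6 starts at roll index 9: rolls=2,8 (sum=10), consumes 2 rolls
Frame 7 starts at roll index 11: rolls=4,4 (sum=8), consumes 2 rolls
Frame 8 starts at roll index 13: rolls=6,2 (sum=8), consumes 2 rolls
Frame 9 starts at roll index 15: rolls=5,5 (sum=10), consumes 2 rolls
Frame 10 starts at roll index 17: 2 remaining rolls

Answer: 0 2 4 6 8 9 11 13 15 17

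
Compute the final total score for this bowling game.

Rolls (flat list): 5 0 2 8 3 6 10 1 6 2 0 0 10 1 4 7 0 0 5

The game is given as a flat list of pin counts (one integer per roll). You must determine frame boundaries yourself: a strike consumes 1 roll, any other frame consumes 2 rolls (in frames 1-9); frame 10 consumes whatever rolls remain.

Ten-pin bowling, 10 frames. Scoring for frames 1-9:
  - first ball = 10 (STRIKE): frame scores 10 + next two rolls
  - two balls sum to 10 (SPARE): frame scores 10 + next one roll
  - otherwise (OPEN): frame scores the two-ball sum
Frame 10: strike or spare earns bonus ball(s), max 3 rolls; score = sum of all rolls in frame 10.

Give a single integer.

Frame 1: OPEN (5+0=5). Cumulative: 5
Frame 2: SPARE (2+8=10). 10 + next roll (3) = 13. Cumulative: 18
Frame 3: OPEN (3+6=9). Cumulative: 27
Frame 4: STRIKE. 10 + next two rolls (1+6) = 17. Cumulative: 44
Frame 5: OPEN (1+6=7). Cumulative: 51
Frame 6: OPEN (2+0=2). Cumulative: 53
Frame 7: SPARE (0+10=10). 10 + next roll (1) = 11. Cumulative: 64
Frame 8: OPEN (1+4=5). Cumulative: 69
Frame 9: OPEN (7+0=7). Cumulative: 76
Frame 10: OPEN. Sum of all frame-10 rolls (0+5) = 5. Cumulative: 81

Answer: 81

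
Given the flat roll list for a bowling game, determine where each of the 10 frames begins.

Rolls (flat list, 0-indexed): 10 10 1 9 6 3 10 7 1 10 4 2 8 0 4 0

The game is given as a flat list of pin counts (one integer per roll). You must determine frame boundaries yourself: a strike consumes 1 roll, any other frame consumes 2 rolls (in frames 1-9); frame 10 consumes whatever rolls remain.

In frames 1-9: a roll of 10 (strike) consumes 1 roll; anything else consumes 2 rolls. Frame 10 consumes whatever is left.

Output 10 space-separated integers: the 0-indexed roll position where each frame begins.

Frame 1 starts at roll index 0: roll=10 (strike), consumes 1 roll
Frame 2 starts at roll index 1: roll=10 (strike), consumes 1 roll
Frame 3 starts at roll index 2: rolls=1,9 (sum=10), consumes 2 rolls
Frame 4 starts at roll index 4: rolls=6,3 (sum=9), consumes 2 rolls
Frame 5 starts at roll index 6: roll=10 (strike), consumes 1 roll
Frame 6 starts at roll index 7: rolls=7,1 (sum=8), consumes 2 rolls
Frame 7 starts at roll index 9: roll=10 (strike), consumes 1 roll
Frame 8 starts at roll index 10: rolls=4,2 (sum=6), consumes 2 rolls
Frame 9 starts at roll index 12: rolls=8,0 (sum=8), consumes 2 rolls
Frame 10 starts at roll index 14: 2 remaining rolls

Answer: 0 1 2 4 6 7 9 10 12 14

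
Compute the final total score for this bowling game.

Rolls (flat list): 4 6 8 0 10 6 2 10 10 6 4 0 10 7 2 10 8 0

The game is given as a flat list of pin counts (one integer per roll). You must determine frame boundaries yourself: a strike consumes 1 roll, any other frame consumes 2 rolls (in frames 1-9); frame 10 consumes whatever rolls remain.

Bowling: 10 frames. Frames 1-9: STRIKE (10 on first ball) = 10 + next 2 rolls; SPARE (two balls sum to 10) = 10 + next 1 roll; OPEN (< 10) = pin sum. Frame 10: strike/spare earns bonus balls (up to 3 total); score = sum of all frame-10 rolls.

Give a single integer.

Frame 1: SPARE (4+6=10). 10 + next roll (8) = 18. Cumulative: 18
Frame 2: OPEN (8+0=8). Cumulative: 26
Frame 3: STRIKE. 10 + next two rolls (6+2) = 18. Cumulative: 44
Frame 4: OPEN (6+2=8). Cumulative: 52
Frame 5: STRIKE. 10 + next two rolls (10+6) = 26. Cumulative: 78
Frame 6: STRIKE. 10 + next two rolls (6+4) = 20. Cumulative: 98
Frame 7: SPARE (6+4=10). 10 + next roll (0) = 10. Cumulative: 108
Frame 8: SPARE (0+10=10). 10 + next roll (7) = 17. Cumulative: 125
Frame 9: OPEN (7+2=9). Cumulative: 134
Frame 10: STRIKE. Sum of all frame-10 rolls (10+8+0) = 18. Cumulative: 152

Answer: 152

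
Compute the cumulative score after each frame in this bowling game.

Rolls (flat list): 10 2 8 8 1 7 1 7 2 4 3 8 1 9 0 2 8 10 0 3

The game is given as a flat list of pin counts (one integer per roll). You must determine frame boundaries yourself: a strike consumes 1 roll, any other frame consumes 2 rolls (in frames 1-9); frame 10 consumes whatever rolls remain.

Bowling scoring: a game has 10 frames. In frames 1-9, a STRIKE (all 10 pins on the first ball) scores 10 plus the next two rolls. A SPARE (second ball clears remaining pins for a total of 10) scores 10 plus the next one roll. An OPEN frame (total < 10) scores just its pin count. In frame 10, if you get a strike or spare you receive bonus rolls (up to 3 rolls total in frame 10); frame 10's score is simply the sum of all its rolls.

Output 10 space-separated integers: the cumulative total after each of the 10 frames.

Frame 1: STRIKE. 10 + next two rolls (2+8) = 20. Cumulative: 20
Frame 2: SPARE (2+8=10). 10 + next roll (8) = 18. Cumulative: 38
Frame 3: OPEN (8+1=9). Cumulative: 47
Frame 4: OPEN (7+1=8). Cumulative: 55
Frame 5: OPEN (7+2=9). Cumulative: 64
Frame 6: OPEN (4+3=7). Cumulative: 71
Frame 7: OPEN (8+1=9). Cumulative: 80
Frame 8: OPEN (9+0=9). Cumulative: 89
Frame 9: SPARE (2+8=10). 10 + next roll (10) = 20. Cumulative: 109
Frame 10: STRIKE. Sum of all frame-10 rolls (10+0+3) = 13. Cumulative: 122

Answer: 20 38 47 55 64 71 80 89 109 122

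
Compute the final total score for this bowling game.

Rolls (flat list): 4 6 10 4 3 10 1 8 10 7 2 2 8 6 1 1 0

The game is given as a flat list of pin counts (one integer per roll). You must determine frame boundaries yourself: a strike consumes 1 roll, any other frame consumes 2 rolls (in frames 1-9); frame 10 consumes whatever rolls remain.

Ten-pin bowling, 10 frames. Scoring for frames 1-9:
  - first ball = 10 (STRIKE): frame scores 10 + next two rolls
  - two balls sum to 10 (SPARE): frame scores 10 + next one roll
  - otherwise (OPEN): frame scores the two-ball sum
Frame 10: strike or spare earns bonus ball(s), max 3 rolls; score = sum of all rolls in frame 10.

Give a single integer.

Answer: 124

Derivation:
Frame 1: SPARE (4+6=10). 10 + next roll (10) = 20. Cumulative: 20
Frame 2: STRIKE. 10 + next two rolls (4+3) = 17. Cumulative: 37
Frame 3: OPEN (4+3=7). Cumulative: 44
Frame 4: STRIKE. 10 + next two rolls (1+8) = 19. Cumulative: 63
Frame 5: OPEN (1+8=9). Cumulative: 72
Frame 6: STRIKE. 10 + next two rolls (7+2) = 19. Cumulative: 91
Frame 7: OPEN (7+2=9). Cumulative: 100
Frame 8: SPARE (2+8=10). 10 + next roll (6) = 16. Cumulative: 116
Frame 9: OPEN (6+1=7). Cumulative: 123
Frame 10: OPEN. Sum of all frame-10 rolls (1+0) = 1. Cumulative: 124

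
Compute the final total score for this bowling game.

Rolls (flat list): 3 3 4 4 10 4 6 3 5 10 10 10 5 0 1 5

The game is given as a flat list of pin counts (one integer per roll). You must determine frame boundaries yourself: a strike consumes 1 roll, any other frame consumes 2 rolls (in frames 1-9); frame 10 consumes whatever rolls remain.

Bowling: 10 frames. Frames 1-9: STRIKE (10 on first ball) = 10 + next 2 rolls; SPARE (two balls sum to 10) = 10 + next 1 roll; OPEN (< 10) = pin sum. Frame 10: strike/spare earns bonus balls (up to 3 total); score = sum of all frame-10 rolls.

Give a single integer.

Frame 1: OPEN (3+3=6). Cumulative: 6
Frame 2: OPEN (4+4=8). Cumulative: 14
Frame 3: STRIKE. 10 + next two rolls (4+6) = 20. Cumulative: 34
Frame 4: SPARE (4+6=10). 10 + next roll (3) = 13. Cumulative: 47
Frame 5: OPEN (3+5=8). Cumulative: 55
Frame 6: STRIKE. 10 + next two rolls (10+10) = 30. Cumulative: 85
Frame 7: STRIKE. 10 + next two rolls (10+5) = 25. Cumulative: 110
Frame 8: STRIKE. 10 + next two rolls (5+0) = 15. Cumulative: 125
Frame 9: OPEN (5+0=5). Cumulative: 130
Frame 10: OPEN. Sum of all frame-10 rolls (1+5) = 6. Cumulative: 136

Answer: 136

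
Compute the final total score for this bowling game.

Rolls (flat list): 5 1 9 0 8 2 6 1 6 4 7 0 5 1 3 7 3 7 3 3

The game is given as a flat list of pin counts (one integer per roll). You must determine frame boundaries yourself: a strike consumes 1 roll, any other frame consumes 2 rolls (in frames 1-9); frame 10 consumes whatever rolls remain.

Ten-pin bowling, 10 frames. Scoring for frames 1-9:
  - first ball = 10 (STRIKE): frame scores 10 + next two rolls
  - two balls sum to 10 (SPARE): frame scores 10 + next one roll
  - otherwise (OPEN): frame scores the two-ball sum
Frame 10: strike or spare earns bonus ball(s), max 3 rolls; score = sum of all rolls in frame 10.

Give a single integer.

Frame 1: OPEN (5+1=6). Cumulative: 6
Frame 2: OPEN (9+0=9). Cumulative: 15
Frame 3: SPARE (8+2=10). 10 + next roll (6) = 16. Cumulative: 31
Frame 4: OPEN (6+1=7). Cumulative: 38
Frame 5: SPARE (6+4=10). 10 + next roll (7) = 17. Cumulative: 55
Frame 6: OPEN (7+0=7). Cumulative: 62
Frame 7: OPEN (5+1=6). Cumulative: 68
Frame 8: SPARE (3+7=10). 10 + next roll (3) = 13. Cumulative: 81
Frame 9: SPARE (3+7=10). 10 + next roll (3) = 13. Cumulative: 94
Frame 10: OPEN. Sum of all frame-10 rolls (3+3) = 6. Cumulative: 100

Answer: 100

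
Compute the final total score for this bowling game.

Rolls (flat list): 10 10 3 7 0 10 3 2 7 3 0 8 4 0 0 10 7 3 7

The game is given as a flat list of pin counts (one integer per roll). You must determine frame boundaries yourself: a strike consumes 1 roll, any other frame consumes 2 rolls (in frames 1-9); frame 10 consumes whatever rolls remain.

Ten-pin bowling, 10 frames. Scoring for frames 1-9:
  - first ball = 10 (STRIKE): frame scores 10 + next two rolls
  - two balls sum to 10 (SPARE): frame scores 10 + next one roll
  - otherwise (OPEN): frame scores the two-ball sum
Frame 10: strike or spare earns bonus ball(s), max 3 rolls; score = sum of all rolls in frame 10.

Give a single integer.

Frame 1: STRIKE. 10 + next two rolls (10+3) = 23. Cumulative: 23
Frame 2: STRIKE. 10 + next two rolls (3+7) = 20. Cumulative: 43
Frame 3: SPARE (3+7=10). 10 + next roll (0) = 10. Cumulative: 53
Frame 4: SPARE (0+10=10). 10 + next roll (3) = 13. Cumulative: 66
Frame 5: OPEN (3+2=5). Cumulative: 71
Frame 6: SPARE (7+3=10). 10 + next roll (0) = 10. Cumulative: 81
Frame 7: OPEN (0+8=8). Cumulative: 89
Frame 8: OPEN (4+0=4). Cumulative: 93
Frame 9: SPARE (0+10=10). 10 + next roll (7) = 17. Cumulative: 110
Frame 10: SPARE. Sum of all frame-10 rolls (7+3+7) = 17. Cumulative: 127

Answer: 127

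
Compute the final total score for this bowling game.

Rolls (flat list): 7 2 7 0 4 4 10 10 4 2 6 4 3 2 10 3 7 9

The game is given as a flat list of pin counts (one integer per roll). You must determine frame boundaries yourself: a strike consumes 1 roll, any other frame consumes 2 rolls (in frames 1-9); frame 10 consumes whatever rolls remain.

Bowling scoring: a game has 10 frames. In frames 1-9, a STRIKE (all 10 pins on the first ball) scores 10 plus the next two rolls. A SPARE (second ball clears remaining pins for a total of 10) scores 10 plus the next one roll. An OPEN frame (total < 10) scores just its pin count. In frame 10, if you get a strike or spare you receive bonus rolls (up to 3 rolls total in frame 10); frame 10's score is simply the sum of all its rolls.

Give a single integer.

Answer: 127

Derivation:
Frame 1: OPEN (7+2=9). Cumulative: 9
Frame 2: OPEN (7+0=7). Cumulative: 16
Frame 3: OPEN (4+4=8). Cumulative: 24
Frame 4: STRIKE. 10 + next two rolls (10+4) = 24. Cumulative: 48
Frame 5: STRIKE. 10 + next two rolls (4+2) = 16. Cumulative: 64
Frame 6: OPEN (4+2=6). Cumulative: 70
Frame 7: SPARE (6+4=10). 10 + next roll (3) = 13. Cumulative: 83
Frame 8: OPEN (3+2=5). Cumulative: 88
Frame 9: STRIKE. 10 + next two rolls (3+7) = 20. Cumulative: 108
Frame 10: SPARE. Sum of all frame-10 rolls (3+7+9) = 19. Cumulative: 127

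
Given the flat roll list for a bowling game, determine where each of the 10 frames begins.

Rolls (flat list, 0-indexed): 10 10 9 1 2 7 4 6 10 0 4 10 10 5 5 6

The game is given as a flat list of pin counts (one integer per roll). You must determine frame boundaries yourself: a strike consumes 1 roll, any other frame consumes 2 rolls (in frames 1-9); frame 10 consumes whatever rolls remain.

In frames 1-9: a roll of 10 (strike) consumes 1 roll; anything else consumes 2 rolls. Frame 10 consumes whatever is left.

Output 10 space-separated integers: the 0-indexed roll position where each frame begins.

Answer: 0 1 2 4 6 8 9 11 12 13

Derivation:
Frame 1 starts at roll index 0: roll=10 (strike), consumes 1 roll
Frame 2 starts at roll index 1: roll=10 (strike), consumes 1 roll
Frame 3 starts at roll index 2: rolls=9,1 (sum=10), consumes 2 rolls
Frame 4 starts at roll index 4: rolls=2,7 (sum=9), consumes 2 rolls
Frame 5 starts at roll index 6: rolls=4,6 (sum=10), consumes 2 rolls
Frame 6 starts at roll index 8: roll=10 (strike), consumes 1 roll
Frame 7 starts at roll index 9: rolls=0,4 (sum=4), consumes 2 rolls
Frame 8 starts at roll index 11: roll=10 (strike), consumes 1 roll
Frame 9 starts at roll index 12: roll=10 (strike), consumes 1 roll
Frame 10 starts at roll index 13: 3 remaining rolls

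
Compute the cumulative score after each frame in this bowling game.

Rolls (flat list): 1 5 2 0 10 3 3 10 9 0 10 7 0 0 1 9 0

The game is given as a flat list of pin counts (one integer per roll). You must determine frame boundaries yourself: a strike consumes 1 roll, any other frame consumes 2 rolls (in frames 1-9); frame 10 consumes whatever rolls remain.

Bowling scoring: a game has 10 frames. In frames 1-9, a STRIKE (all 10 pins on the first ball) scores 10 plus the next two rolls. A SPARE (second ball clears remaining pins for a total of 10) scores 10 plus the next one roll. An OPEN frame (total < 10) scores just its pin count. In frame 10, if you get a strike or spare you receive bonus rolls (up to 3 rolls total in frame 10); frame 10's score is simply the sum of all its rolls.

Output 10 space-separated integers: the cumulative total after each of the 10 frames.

Answer: 6 8 24 30 49 58 75 82 83 92

Derivation:
Frame 1: OPEN (1+5=6). Cumulative: 6
Frame 2: OPEN (2+0=2). Cumulative: 8
Frame 3: STRIKE. 10 + next two rolls (3+3) = 16. Cumulative: 24
Frame 4: OPEN (3+3=6). Cumulative: 30
Frame 5: STRIKE. 10 + next two rolls (9+0) = 19. Cumulative: 49
Frame 6: OPEN (9+0=9). Cumulative: 58
Frame 7: STRIKE. 10 + next two rolls (7+0) = 17. Cumulative: 75
Frame 8: OPEN (7+0=7). Cumulative: 82
Frame 9: OPEN (0+1=1). Cumulative: 83
Frame 10: OPEN. Sum of all frame-10 rolls (9+0) = 9. Cumulative: 92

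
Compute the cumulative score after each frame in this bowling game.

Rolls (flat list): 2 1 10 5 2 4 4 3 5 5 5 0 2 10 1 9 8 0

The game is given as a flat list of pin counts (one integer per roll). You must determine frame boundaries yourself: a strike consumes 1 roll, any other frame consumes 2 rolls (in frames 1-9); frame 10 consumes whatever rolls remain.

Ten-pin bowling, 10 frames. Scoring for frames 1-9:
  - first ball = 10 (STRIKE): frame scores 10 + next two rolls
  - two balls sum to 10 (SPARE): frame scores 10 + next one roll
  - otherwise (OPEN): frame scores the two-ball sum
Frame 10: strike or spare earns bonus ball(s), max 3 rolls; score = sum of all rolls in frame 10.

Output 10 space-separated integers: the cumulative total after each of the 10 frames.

Frame 1: OPEN (2+1=3). Cumulative: 3
Frame 2: STRIKE. 10 + next two rolls (5+2) = 17. Cumulative: 20
Frame 3: OPEN (5+2=7). Cumulative: 27
Frame 4: OPEN (4+4=8). Cumulative: 35
Frame 5: OPEN (3+5=8). Cumulative: 43
Frame 6: SPARE (5+5=10). 10 + next roll (0) = 10. Cumulative: 53
Frame 7: OPEN (0+2=2). Cumulative: 55
Frame 8: STRIKE. 10 + next two rolls (1+9) = 20. Cumulative: 75
Frame 9: SPARE (1+9=10). 10 + next roll (8) = 18. Cumulative: 93
Frame 10: OPEN. Sum of all frame-10 rolls (8+0) = 8. Cumulative: 101

Answer: 3 20 27 35 43 53 55 75 93 101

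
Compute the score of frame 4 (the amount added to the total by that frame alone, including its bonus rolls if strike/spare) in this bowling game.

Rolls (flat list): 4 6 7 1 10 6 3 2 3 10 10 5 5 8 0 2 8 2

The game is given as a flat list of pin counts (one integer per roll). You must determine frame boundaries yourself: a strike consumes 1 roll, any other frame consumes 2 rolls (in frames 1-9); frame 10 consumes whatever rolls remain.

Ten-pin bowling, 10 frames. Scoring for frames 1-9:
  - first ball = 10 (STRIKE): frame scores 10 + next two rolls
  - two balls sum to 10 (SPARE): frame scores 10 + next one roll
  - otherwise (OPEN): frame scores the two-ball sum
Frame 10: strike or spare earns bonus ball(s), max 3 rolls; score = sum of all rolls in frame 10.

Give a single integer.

Answer: 9

Derivation:
Frame 1: SPARE (4+6=10). 10 + next roll (7) = 17. Cumulative: 17
Frame 2: OPEN (7+1=8). Cumulative: 25
Frame 3: STRIKE. 10 + next two rolls (6+3) = 19. Cumulative: 44
Frame 4: OPEN (6+3=9). Cumulative: 53
Frame 5: OPEN (2+3=5). Cumulative: 58
Frame 6: STRIKE. 10 + next two rolls (10+5) = 25. Cumulative: 83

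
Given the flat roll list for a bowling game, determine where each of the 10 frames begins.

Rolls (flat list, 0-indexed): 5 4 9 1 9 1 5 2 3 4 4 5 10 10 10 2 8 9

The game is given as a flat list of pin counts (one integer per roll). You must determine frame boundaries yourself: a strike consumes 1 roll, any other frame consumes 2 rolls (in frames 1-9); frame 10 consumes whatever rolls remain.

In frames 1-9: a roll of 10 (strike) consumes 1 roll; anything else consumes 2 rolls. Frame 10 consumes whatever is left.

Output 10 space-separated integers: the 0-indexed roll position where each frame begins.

Answer: 0 2 4 6 8 10 12 13 14 15

Derivation:
Frame 1 starts at roll index 0: rolls=5,4 (sum=9), consumes 2 rolls
Frame 2 starts at roll index 2: rolls=9,1 (sum=10), consumes 2 rolls
Frame 3 starts at roll index 4: rolls=9,1 (sum=10), consumes 2 rolls
Frame 4 starts at roll index 6: rolls=5,2 (sum=7), consumes 2 rolls
Frame 5 starts at roll index 8: rolls=3,4 (sum=7), consumes 2 rolls
Frame 6 starts at roll index 10: rolls=4,5 (sum=9), consumes 2 rolls
Frame 7 starts at roll index 12: roll=10 (strike), consumes 1 roll
Frame 8 starts at roll index 13: roll=10 (strike), consumes 1 roll
Frame 9 starts at roll index 14: roll=10 (strike), consumes 1 roll
Frame 10 starts at roll index 15: 3 remaining rolls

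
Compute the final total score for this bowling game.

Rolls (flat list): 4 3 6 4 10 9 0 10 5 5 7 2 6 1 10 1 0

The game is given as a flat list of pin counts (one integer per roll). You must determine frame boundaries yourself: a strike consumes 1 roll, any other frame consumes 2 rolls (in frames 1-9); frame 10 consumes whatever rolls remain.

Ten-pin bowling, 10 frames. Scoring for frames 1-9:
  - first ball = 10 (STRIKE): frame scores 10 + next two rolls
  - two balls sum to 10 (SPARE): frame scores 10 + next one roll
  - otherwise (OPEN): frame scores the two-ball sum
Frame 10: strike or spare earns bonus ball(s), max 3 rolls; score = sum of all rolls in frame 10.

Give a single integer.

Answer: 120

Derivation:
Frame 1: OPEN (4+3=7). Cumulative: 7
Frame 2: SPARE (6+4=10). 10 + next roll (10) = 20. Cumulative: 27
Frame 3: STRIKE. 10 + next two rolls (9+0) = 19. Cumulative: 46
Frame 4: OPEN (9+0=9). Cumulative: 55
Frame 5: STRIKE. 10 + next two rolls (5+5) = 20. Cumulative: 75
Frame 6: SPARE (5+5=10). 10 + next roll (7) = 17. Cumulative: 92
Frame 7: OPEN (7+2=9). Cumulative: 101
Frame 8: OPEN (6+1=7). Cumulative: 108
Frame 9: STRIKE. 10 + next two rolls (1+0) = 11. Cumulative: 119
Frame 10: OPEN. Sum of all frame-10 rolls (1+0) = 1. Cumulative: 120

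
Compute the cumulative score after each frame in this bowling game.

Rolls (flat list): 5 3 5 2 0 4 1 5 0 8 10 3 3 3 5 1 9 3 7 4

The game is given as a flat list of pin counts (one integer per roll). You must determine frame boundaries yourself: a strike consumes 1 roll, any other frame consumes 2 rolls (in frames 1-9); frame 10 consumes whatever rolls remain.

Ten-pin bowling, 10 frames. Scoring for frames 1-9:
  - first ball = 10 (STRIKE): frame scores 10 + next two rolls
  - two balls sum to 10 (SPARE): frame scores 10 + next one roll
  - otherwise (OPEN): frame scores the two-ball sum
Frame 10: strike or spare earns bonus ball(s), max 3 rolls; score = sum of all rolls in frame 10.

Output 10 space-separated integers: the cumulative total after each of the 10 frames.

Frame 1: OPEN (5+3=8). Cumulative: 8
Frame 2: OPEN (5+2=7). Cumulative: 15
Frame 3: OPEN (0+4=4). Cumulative: 19
Frame 4: OPEN (1+5=6). Cumulative: 25
Frame 5: OPEN (0+8=8). Cumulative: 33
Frame 6: STRIKE. 10 + next two rolls (3+3) = 16. Cumulative: 49
Frame 7: OPEN (3+3=6). Cumulative: 55
Frame 8: OPEN (3+5=8). Cumulative: 63
Frame 9: SPARE (1+9=10). 10 + next roll (3) = 13. Cumulative: 76
Frame 10: SPARE. Sum of all frame-10 rolls (3+7+4) = 14. Cumulative: 90

Answer: 8 15 19 25 33 49 55 63 76 90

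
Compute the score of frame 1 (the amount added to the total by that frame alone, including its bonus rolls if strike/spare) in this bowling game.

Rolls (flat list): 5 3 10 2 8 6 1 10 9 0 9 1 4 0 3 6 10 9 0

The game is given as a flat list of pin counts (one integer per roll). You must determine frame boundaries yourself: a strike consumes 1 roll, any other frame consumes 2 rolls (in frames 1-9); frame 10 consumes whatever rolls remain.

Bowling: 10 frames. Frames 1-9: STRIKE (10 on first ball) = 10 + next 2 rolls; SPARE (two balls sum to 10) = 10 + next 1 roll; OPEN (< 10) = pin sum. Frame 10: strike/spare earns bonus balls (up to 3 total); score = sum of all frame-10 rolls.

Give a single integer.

Answer: 8

Derivation:
Frame 1: OPEN (5+3=8). Cumulative: 8
Frame 2: STRIKE. 10 + next two rolls (2+8) = 20. Cumulative: 28
Frame 3: SPARE (2+8=10). 10 + next roll (6) = 16. Cumulative: 44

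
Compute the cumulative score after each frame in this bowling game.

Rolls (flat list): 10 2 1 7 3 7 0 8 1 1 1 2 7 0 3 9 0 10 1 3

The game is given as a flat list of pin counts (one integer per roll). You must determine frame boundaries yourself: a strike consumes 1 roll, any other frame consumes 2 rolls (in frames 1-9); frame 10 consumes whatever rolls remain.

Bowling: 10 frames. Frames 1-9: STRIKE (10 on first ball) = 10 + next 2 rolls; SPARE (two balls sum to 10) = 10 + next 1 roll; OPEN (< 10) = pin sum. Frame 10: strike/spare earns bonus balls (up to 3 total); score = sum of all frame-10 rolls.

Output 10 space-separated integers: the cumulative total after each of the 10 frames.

Answer: 13 16 33 40 49 51 60 63 72 86

Derivation:
Frame 1: STRIKE. 10 + next two rolls (2+1) = 13. Cumulative: 13
Frame 2: OPEN (2+1=3). Cumulative: 16
Frame 3: SPARE (7+3=10). 10 + next roll (7) = 17. Cumulative: 33
Frame 4: OPEN (7+0=7). Cumulative: 40
Frame 5: OPEN (8+1=9). Cumulative: 49
Frame 6: OPEN (1+1=2). Cumulative: 51
Frame 7: OPEN (2+7=9). Cumulative: 60
Frame 8: OPEN (0+3=3). Cumulative: 63
Frame 9: OPEN (9+0=9). Cumulative: 72
Frame 10: STRIKE. Sum of all frame-10 rolls (10+1+3) = 14. Cumulative: 86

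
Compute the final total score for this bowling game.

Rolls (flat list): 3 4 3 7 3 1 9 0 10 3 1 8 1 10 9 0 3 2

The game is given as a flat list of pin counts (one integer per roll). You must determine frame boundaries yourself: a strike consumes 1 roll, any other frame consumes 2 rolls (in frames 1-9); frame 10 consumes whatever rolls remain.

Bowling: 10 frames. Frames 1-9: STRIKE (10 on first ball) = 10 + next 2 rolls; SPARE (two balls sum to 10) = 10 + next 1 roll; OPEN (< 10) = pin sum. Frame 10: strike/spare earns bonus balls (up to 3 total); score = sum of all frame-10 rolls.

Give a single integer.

Answer: 93

Derivation:
Frame 1: OPEN (3+4=7). Cumulative: 7
Frame 2: SPARE (3+7=10). 10 + next roll (3) = 13. Cumulative: 20
Frame 3: OPEN (3+1=4). Cumulative: 24
Frame 4: OPEN (9+0=9). Cumulative: 33
Frame 5: STRIKE. 10 + next two rolls (3+1) = 14. Cumulative: 47
Frame 6: OPEN (3+1=4). Cumulative: 51
Frame 7: OPEN (8+1=9). Cumulative: 60
Frame 8: STRIKE. 10 + next two rolls (9+0) = 19. Cumulative: 79
Frame 9: OPEN (9+0=9). Cumulative: 88
Frame 10: OPEN. Sum of all frame-10 rolls (3+2) = 5. Cumulative: 93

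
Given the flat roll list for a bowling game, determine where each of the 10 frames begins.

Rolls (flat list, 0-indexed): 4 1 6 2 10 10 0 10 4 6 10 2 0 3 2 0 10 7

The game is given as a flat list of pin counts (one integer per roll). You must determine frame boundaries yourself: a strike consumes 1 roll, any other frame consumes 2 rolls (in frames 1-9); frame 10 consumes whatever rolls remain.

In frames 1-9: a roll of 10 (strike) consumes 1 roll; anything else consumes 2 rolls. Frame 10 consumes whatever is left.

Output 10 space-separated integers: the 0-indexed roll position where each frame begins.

Answer: 0 2 4 5 6 8 10 11 13 15

Derivation:
Frame 1 starts at roll index 0: rolls=4,1 (sum=5), consumes 2 rolls
Frame 2 starts at roll index 2: rolls=6,2 (sum=8), consumes 2 rolls
Frame 3 starts at roll index 4: roll=10 (strike), consumes 1 roll
Frame 4 starts at roll index 5: roll=10 (strike), consumes 1 roll
Frame 5 starts at roll index 6: rolls=0,10 (sum=10), consumes 2 rolls
Frame 6 starts at roll index 8: rolls=4,6 (sum=10), consumes 2 rolls
Frame 7 starts at roll index 10: roll=10 (strike), consumes 1 roll
Frame 8 starts at roll index 11: rolls=2,0 (sum=2), consumes 2 rolls
Frame 9 starts at roll index 13: rolls=3,2 (sum=5), consumes 2 rolls
Frame 10 starts at roll index 15: 3 remaining rolls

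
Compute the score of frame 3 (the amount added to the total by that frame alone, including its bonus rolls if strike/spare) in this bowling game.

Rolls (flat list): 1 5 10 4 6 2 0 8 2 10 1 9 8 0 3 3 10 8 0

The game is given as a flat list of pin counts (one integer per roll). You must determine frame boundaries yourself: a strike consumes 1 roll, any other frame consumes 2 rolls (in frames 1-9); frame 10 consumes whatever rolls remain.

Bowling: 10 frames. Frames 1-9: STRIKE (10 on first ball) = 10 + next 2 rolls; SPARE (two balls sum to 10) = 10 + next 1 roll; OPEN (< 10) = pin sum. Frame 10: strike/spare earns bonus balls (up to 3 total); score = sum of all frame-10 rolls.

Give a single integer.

Frame 1: OPEN (1+5=6). Cumulative: 6
Frame 2: STRIKE. 10 + next two rolls (4+6) = 20. Cumulative: 26
Frame 3: SPARE (4+6=10). 10 + next roll (2) = 12. Cumulative: 38
Frame 4: OPEN (2+0=2). Cumulative: 40
Frame 5: SPARE (8+2=10). 10 + next roll (10) = 20. Cumulative: 60

Answer: 12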